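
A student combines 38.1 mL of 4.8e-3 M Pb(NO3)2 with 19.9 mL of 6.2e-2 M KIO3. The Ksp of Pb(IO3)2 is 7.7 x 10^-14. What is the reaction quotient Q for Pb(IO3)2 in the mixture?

Total volume = 38.1 + 19.9 = 58 mL.
[Pb^2+] = 4.8 × 10^-3 × (38.1/58) = 3.15 x 10^-3 M
[IO3^-] = 6.2 × 10^-2 × (19.9/58) = 2.13 x 10^-2 M
Pb(IO3)2(s) <=> Pb^2+ + 2 IO3^-, so Q = [Pb^2+][IO3^-]^2
Q = (3.15 × 10^-3)(2.13 x 10^-2)^2 = 1.4 × 10^-6
Q > Ksp, so Pb(IO3)2 will precipitate.

Q ≈ 1.4 x 10^-6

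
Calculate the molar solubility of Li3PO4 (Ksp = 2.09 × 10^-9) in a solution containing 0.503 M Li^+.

s = 1.64 × 10^-8 M

Li3PO4(s) ⇌ 3 Li^+ + PO4^3-
Ksp = [Li^+]^3[PO4^3-]
Let s = moles of Li3PO4 that dissolve per litre. [Li^+] = 0.503 + 3s ≈ 0.503, [PO4^3-] = s (common-ion effect: Li^+ is already 0.503 M).
Ksp ≈ (0.503)^3 × s
s = 1.64 × 10^-8 M
Check: 3s = 4.9 × 10^-8 ≪ 0.503, so the approximation is valid.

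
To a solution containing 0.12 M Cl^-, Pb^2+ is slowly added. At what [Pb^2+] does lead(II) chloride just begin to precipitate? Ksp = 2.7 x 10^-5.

1.9e-3 M

PbCl2(s) ⇌ Pb^2+ + 2 Cl^-
Ksp = [Pb^2+][Cl^-]^2
Precipitation begins when Q = Ksp. With [Cl^-] = 0.12 M:
2.7 x 10^-5 = (0.12)^2 × [Pb^2+]
[Pb^2+] = (2.7 x 10^-5 / 1.44 x 10^-2) = 1.9 x 10^-3 M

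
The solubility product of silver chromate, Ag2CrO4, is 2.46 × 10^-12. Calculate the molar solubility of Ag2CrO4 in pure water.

s ≈ 8.50e-5 M

Ag2CrO4(s) ⇌ 2 Ag^+(aq) + CrO4^2-(aq)
Ksp = [Ag^+]^2[CrO4^2-]
Let s = molar solubility. Then [Ag^+] = 2s and [CrO4^2-] = s.
Substituting: Ksp = (2s)^2s = 4s^3
s^3 = 2.46 × 10^-12 / 4, so s = 8.50 x 10^-5 M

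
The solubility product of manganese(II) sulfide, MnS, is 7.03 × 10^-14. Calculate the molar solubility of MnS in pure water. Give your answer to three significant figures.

s ≈ 2.65 x 10^-7 M

MnS(s) ⇌ Mn^2+ + S^2-
Ksp = [Mn^2+][S^2-]
Let s = molar solubility. Then [Mn^2+] = s and [S^2-] = s.
Ksp = s^2
s = (7.03 × 10^-14)^(1/2) = 2.65 x 10^-7 M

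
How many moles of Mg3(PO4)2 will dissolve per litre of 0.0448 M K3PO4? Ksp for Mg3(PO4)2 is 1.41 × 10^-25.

s = 1.38 x 10^-8 M

Mg3(PO4)2(s) ⇌ 3 Mg^2+ + 2 PO4^3-
Ksp = [Mg^2+]^3[PO4^3-]^2
Let s be the molar solubility in this solution. [Mg^2+] = 3s, [PO4^3-] = 0.0448 + 2s ≈ 0.0448 (Ksp is small, so little additional dissolves).
Ksp ≈ (3s)^3 × (0.0448)^2
s = 1.38 × 10^-8 M
Check: 2s = 2.8 × 10^-8 ≪ 0.0448, so the approximation is valid.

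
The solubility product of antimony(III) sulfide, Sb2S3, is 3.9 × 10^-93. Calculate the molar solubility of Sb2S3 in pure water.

1.3 x 10^-19 M

Sb2S3(s) ⇌ 2 Sb^3+ + 3 S^2-
Ksp = [Sb^3+]^2[S^2-]^3
For each mole of Sb2S3 that dissolves: [Sb^3+] = 2s, [S^2-] = 3s.
Substituting: Ksp = (2s)^2(3s)^3 = 108s^5
Solving, s = (3.9 × 10^-93/108)^(1/5) = 1.3 x 10^-19 M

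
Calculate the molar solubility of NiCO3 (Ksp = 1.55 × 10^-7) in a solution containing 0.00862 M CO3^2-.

NiCO3(s) <=> Ni^2+ + CO3^2-
Ksp = [Ni^2+][CO3^2-]
If s mol/L dissolves here, [Ni^2+] = s, [CO3^2-] = 0.00862 + s ≈ 0.00862 (common-ion effect: CO3^2- is already 0.00862 M).
Ksp ≈ s × 0.00862
s = 1.80 × 10^-5 M
Check: s = 1.8 × 10^-5 ≪ 0.00862, so the approximation is valid.

1.80 × 10^-5 M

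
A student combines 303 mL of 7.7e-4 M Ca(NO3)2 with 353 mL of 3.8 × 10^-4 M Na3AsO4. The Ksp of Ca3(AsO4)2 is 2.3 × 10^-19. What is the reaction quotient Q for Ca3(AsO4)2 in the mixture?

Q = 1.9e-18

Total volume = 303 + 353 = 656 mL.
[Ca^2+] = 7.7 x 10^-4 × (303/656) = 3.56 x 10^-4 M
[AsO4^3-] = 3.8 × 10^-4 × (353/656) = 2.04 × 10^-4 M
Ca3(AsO4)2(s) ⇌ 3 Ca^2+ + 2 AsO4^3-, so Q = [Ca^2+]^3[AsO4^3-]^2
Q = (3.56 × 10^-4)^3(2.04 × 10^-4)^2 = 1.9 x 10^-18
Q > Ksp, so Ca3(AsO4)2 will precipitate.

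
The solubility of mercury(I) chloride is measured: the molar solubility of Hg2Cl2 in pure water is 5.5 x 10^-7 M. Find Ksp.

Ksp = 6.7e-19

Hg2Cl2(s) <=> Hg2^2+ + 2 Cl^-
With molar solubility s: [Hg2^2+] = s, [Cl^-] = 2s.
Ksp = [Hg2^2+][Cl^-]^2
Substituting: Ksp = s(2s)^2 = 4s^3
With s = 5.5 × 10^-7: Ksp = 6.7 × 10^-19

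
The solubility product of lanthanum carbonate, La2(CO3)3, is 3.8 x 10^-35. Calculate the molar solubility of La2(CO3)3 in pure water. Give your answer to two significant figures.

s ≈ 5.1e-8 M

La2(CO3)3(s) ⇌ 2 La^3+ + 3 CO3^2-
Ksp = [La^3+]^2[CO3^2-]^3
For each mole of La2(CO3)3 that dissolves: [La^3+] = 2s, [CO3^2-] = 3s.
Ksp = (2s)^2(3s)^3 = 108s^5
s^5 = 3.8 x 10^-35 / 108, so s = 5.1 × 10^-8 M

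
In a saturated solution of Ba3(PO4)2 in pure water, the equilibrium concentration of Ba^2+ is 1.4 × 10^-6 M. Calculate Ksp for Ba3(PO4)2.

Ba3(PO4)2(s) <=> 3 Ba^2+ + 2 PO4^3-
Stoichiometry gives [PO4^3-] = (2/3)[Ba^2+] = 9.33 x 10^-7 M.
Ksp = [Ba^2+]^3[PO4^3-]^2
Ksp = (1.4 x 10^-6)^3 × (9.33 x 10^-7)^2 = 2.4 × 10^-30

Ksp = 2.4 × 10^-30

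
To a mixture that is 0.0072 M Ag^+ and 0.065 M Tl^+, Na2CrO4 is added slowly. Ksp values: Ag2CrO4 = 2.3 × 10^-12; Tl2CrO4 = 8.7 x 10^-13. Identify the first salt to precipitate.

Each salt begins to precipitate when Q = Ksp, i.e. when [CrO4^2-] reaches its threshold.
For Ag2CrO4: 2.3 × 10^-12 = (0.0072)^2 × [CrO4^2-]  ⇒  [CrO4^2-] = 4.4 × 10^-8 M.
For Tl2CrO4: 8.7 x 10^-13 = (0.065)^2 × [CrO4^2-]  ⇒  [CrO4^2-] = 2.1 × 10^-10 M.
The salt with the lower threshold [CrO4^2-] precipitates first: Tl2CrO4.

Tl2CrO4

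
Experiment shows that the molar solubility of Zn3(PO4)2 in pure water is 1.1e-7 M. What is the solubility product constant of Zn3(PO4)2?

1.7e-33

Zn3(PO4)2(s) ⇌ 3 Zn^2+(aq) + 2 PO4^3-(aq)
Let s = molar solubility. Then [Zn^2+] = 3s and [PO4^3-] = 2s.
Ksp = [Zn^2+]^3[PO4^3-]^2
Ksp = (3s)^3(2s)^2 = 108s^5
Ksp = 108 × (1.1 × 10^-7)^5 = 1.7 × 10^-33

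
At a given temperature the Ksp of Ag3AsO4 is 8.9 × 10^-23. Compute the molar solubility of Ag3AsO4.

s ≈ 1.3e-6 M

Ag3AsO4(s) <=> 3 Ag^+(aq) + AsO4^3-(aq)
Ksp = [Ag^+]^3[AsO4^3-]
With molar solubility s: [Ag^+] = 3s, [AsO4^3-] = s.
Substituting: Ksp = (3s)^3s = 27s^4
s^4 = 8.9 × 10^-23 / 27, so s = 1.3 × 10^-6 M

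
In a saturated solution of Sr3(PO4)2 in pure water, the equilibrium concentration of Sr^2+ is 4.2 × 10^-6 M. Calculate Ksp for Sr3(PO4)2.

5.8 x 10^-28

Sr3(PO4)2(s) ⇌ 3 Sr^2+(aq) + 2 PO4^3-(aq)
Stoichiometry gives [PO4^3-] = (2/3)[Sr^2+] = 2.80 × 10^-6 M.
Ksp = [Sr^2+]^3[PO4^3-]^2
Ksp = (4.2 × 10^-6)^3 × (2.80 × 10^-6)^2 = 5.8 x 10^-28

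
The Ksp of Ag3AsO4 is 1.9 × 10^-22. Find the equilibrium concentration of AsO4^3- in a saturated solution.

[AsO4^3-] = 1.6 × 10^-6 M

Ag3AsO4(s) ⇌ 3 Ag^+ + AsO4^3-
Ksp = [Ag^+]^3[AsO4^3-]
If s mol/L of Ag3AsO4 dissolves, [Ag^+] = 3s and [AsO4^3-] = s.
Ksp = (3s)^3s = 27s^4
Solving, s = (1.9 × 10^-22/27)^(1/4) = 1.63 x 10^-6 M
[AsO4^3-] = s = 1.6 × 10^-6 M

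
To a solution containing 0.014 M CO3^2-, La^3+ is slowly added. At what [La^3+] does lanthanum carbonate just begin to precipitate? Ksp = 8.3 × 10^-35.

5.5 × 10^-15 M

La2(CO3)3(s) <=> 2 La^3+ + 3 CO3^2-
Ksp = [La^3+]^2[CO3^2-]^3
Precipitation begins when Q = Ksp. With [CO3^2-] = 0.014 M:
8.3 × 10^-35 = (0.014)^3 × [La^3+]^2
[La^3+] = (8.3 × 10^-35 / 2.74 x 10^-6)^(1/2) = 5.5 x 10^-15 M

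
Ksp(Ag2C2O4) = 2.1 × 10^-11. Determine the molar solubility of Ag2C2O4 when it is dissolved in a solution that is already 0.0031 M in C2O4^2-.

s ≈ 4.1e-5 M

Ag2C2O4(s) <=> 2 Ag^+ + C2O4^2-
Ksp = [Ag^+]^2[C2O4^2-]
Let s be the molar solubility in this solution. [Ag^+] = 2s, [C2O4^2-] = 0.0031 + s ≈ 0.0031 (since the C2O4^2- already present dominates).
Ksp ≈ (2s)^2 × 0.0031
s = 4.1 × 10^-5 M
Check: s = 4.1 x 10^-5 ≪ 0.0031, so the approximation is valid.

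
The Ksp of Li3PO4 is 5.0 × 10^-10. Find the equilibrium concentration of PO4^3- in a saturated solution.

[PO4^3-] ≈ 2.1 × 10^-3 M

Li3PO4(s) <=> 3 Li^+ + PO4^3-
Ksp = [Li^+]^3[PO4^3-]
For each mole of Li3PO4 that dissolves: [Li^+] = 3s, [PO4^3-] = s.
Ksp = (3s)^3s = 27s^4
s = (5.0 × 10^-10 / 27)^(1/4) = 2.07 × 10^-3 M
[PO4^3-] = s = 2.1 × 10^-3 M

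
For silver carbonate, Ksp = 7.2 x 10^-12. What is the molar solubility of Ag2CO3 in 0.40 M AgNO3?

Ag2CO3(s) <=> 2 Ag^+ + CO3^2-
Ksp = [Ag^+]^2[CO3^2-]
If s mol/L dissolves here, [Ag^+] = 0.40 + 2s ≈ 0.40, [CO3^2-] = s (common-ion effect: Ag^+ is already 0.40 M).
Ksp ≈ (0.40)^2 × s
s = 4.5 × 10^-11 M
Check: 2s = 9.0 × 10^-11 ≪ 0.40, so the approximation is valid.

s ≈ 4.5 × 10^-11 M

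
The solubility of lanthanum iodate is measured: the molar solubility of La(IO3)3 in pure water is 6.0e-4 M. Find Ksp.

3.5 × 10^-12

La(IO3)3(s) ⇌ La^3+ + 3 IO3^-
Let s = molar solubility. Then [La^3+] = s and [IO3^-] = 3s.
Ksp = [La^3+][IO3^-]^3
Ksp = s(3s)^3 = 27s^4
With s = 6.0 × 10^-4: Ksp = 3.5 x 10^-12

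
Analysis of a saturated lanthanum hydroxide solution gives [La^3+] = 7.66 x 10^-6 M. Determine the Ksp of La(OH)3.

La(OH)3(s) <=> La^3+(aq) + 3 OH^-(aq)
Stoichiometry gives [OH^-] = (3/1)[La^3+] = 2.298 × 10^-5 M.
Ksp = [La^3+][OH^-]^3
Ksp = 7.66 × 10^-6 × (2.298 × 10^-5)^3 = 9.30 × 10^-20

Ksp ≈ 9.30 x 10^-20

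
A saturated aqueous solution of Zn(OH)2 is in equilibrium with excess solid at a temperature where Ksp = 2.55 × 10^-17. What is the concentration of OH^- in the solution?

Zn(OH)2(s) ⇌ Zn^2+ + 2 OH^-
Ksp = [Zn^2+][OH^-]^2
For each mole of Zn(OH)2 that dissolves: [Zn^2+] = s, [OH^-] = 2s.
Ksp = s(2s)^2 = 4s^3
s^3 = 2.55 × 10^-17 / 4, so s = 1.854 x 10^-6 M
[OH^-] = 2s = 3.71 × 10^-6 M

3.71e-6 M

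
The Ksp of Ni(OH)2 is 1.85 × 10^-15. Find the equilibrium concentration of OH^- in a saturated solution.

Ni(OH)2(s) ⇌ Ni^2+ + 2 OH^-
Ksp = [Ni^2+][OH^-]^2
With molar solubility s: [Ni^2+] = s, [OH^-] = 2s.
Substituting: Ksp = s(2s)^2 = 4s^3
Solving, s = (1.85 × 10^-15/4)^(1/3) = 7.733 x 10^-6 M
[OH^-] = 2s = 1.55 x 10^-5 M

[OH^-] = 1.55 x 10^-5 M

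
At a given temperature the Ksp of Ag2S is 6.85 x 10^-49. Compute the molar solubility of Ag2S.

s ≈ 5.55 × 10^-17 M

Ag2S(s) <=> 2 Ag^+ + S^2-
Ksp = [Ag^+]^2[S^2-]
If s mol/L of Ag2S dissolves, [Ag^+] = 2s and [S^2-] = s.
Substituting: Ksp = (2s)^2s = 4s^3
s = (6.85 x 10^-49 / 4)^(1/3) = 5.55 × 10^-17 M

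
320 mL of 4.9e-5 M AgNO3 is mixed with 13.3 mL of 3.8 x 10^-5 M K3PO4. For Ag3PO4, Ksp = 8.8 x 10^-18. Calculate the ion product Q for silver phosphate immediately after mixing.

Q = 1.6 × 10^-19

Total volume = 320 + 13.3 = 333.3 mL.
[Ag^+] = 4.9 × 10^-5 × (320/333.3) = 4.70 × 10^-5 M
[PO4^3-] = 3.8 × 10^-5 × (13.3/333.3) = 1.52 × 10^-6 M
Ag3PO4(s) ⇌ 3 Ag^+ + PO4^3-, so Q = [Ag^+]^3[PO4^3-]
Q = (4.70 × 10^-5)^3(1.52 × 10^-6) = 1.6 × 10^-19
Q < Ksp, so no precipitate of Ag3PO4 forms.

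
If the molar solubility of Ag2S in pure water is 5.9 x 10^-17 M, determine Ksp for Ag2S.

Ag2S(s) ⇌ 2 Ag^+(aq) + S^2-(aq)
If s mol/L of Ag2S dissolves, [Ag^+] = 2s and [S^2-] = s.
Ksp = [Ag^+]^2[S^2-]
So Ksp = (2s)^2 × s = 4s^3
Ksp = 4 × (5.9 x 10^-17)^3 = 8.2 x 10^-49

8.2 × 10^-49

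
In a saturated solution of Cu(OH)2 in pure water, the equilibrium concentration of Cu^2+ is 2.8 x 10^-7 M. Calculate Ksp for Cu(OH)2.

Cu(OH)2(s) ⇌ Cu^2+(aq) + 2 OH^-(aq)
Stoichiometry gives [OH^-] = (2/1)[Cu^2+] = 5.60 x 10^-7 M.
Ksp = [Cu^2+][OH^-]^2
Ksp = 2.8 × 10^-7 × (5.60 x 10^-7)^2 = 8.8 x 10^-20

8.8e-20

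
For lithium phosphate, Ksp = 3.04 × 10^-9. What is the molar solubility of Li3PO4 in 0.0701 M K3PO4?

Li3PO4(s) ⇌ 3 Li^+(aq) + PO4^3-(aq)
Ksp = [Li^+]^3[PO4^3-]
Let s = moles of Li3PO4 that dissolve per litre. [Li^+] = 3s, [PO4^3-] = 0.0701 + s ≈ 0.0701 (common-ion effect: PO4^3- is already 0.0701 M).
Ksp ≈ (3s)^3 × 0.0701
s = 1.17 × 10^-3 M
Check: s = 1.2 x 10^-3 ≪ 0.0701, so the approximation is valid.

s ≈ 1.17 × 10^-3 M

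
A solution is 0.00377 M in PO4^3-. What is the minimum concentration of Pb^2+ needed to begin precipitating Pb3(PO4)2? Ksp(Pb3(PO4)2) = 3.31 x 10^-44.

[Pb^2+] = 1.33 x 10^-13 M

Pb3(PO4)2(s) ⇌ 3 Pb^2+(aq) + 2 PO4^3-(aq)
Ksp = [Pb^2+]^3[PO4^3-]^2
Precipitation begins when Q = Ksp. With [PO4^3-] = 0.00377 M:
3.31 x 10^-44 = (0.00377)^2 × [Pb^2+]^3
[Pb^2+] = (3.31 x 10^-44 / 1.421 × 10^-5)^(1/3) = 1.33 × 10^-13 M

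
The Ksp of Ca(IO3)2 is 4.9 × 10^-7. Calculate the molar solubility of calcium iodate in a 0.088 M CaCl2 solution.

s = 1.2 x 10^-3 M

Ca(IO3)2(s) <=> Ca^2+(aq) + 2 IO3^-(aq)
Ksp = [Ca^2+][IO3^-]^2
If s mol/L dissolves here, [Ca^2+] = 0.088 + s ≈ 0.088, [IO3^-] = 2s (common-ion effect: Ca^2+ is already 0.088 M).
Ksp ≈ 0.088 × (2s)^2
s = 1.2 x 10^-3 M
Check: s = 1.2 × 10^-3 ≪ 0.088, so the approximation is valid.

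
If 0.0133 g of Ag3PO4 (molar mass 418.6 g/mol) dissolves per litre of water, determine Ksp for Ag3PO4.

Molar solubility s = (1.33 × 10^-2 g/L) / (418.6 g/mol) = 3.177 x 10^-5 M.
Ag3PO4(s) <=> 3 Ag^+ + PO4^3-
For each mole of Ag3PO4 that dissolves: [Ag^+] = 3s, [PO4^3-] = s.
Ksp = [Ag^+]^3[PO4^3-]
So Ksp = (3s)^3 × s = 27s^4
With s = 3.177 x 10^-5: Ksp = 2.75 × 10^-17

Ksp = 2.75 x 10^-17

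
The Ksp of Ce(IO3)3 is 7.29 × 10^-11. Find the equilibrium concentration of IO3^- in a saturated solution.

[IO3^-] ≈ 3.85e-3 M

Ce(IO3)3(s) ⇌ Ce^3+(aq) + 3 IO3^-(aq)
Ksp = [Ce^3+][IO3^-]^3
With molar solubility s: [Ce^3+] = s, [IO3^-] = 3s.
Substituting: Ksp = s(3s)^3 = 27s^4
s^4 = 7.29 × 10^-11 / 27, so s = 1.282 × 10^-3 M
[IO3^-] = 3s = 3.85 x 10^-3 M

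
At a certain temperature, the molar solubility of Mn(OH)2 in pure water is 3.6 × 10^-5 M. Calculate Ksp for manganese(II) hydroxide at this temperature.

Mn(OH)2(s) ⇌ Mn^2+(aq) + 2 OH^-(aq)
For each mole of Mn(OH)2 that dissolves: [Mn^2+] = s, [OH^-] = 2s.
Ksp = [Mn^2+][OH^-]^2
So Ksp = s × (2s)^2 = 4s^3
Ksp = 4 × (3.6 × 10^-5)^3 = 1.9 × 10^-13

Ksp = 1.9 x 10^-13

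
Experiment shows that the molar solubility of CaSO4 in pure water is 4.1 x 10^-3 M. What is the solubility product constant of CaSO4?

Ksp = 1.7 x 10^-5

CaSO4(s) <=> Ca^2+ + SO4^2-
Let s = molar solubility. Then [Ca^2+] = s and [SO4^2-] = s.
Ksp = [Ca^2+][SO4^2-]
Ksp = (s)(s) = s^2
Ksp = (4.1 x 10^-3)^2 = 1.7 × 10^-5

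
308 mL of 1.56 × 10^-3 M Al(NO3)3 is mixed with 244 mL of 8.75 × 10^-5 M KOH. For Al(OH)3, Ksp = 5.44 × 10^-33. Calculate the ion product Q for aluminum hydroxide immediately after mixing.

5.04e-17

Total volume = 308 + 244 = 552 mL.
[Al^3+] = 1.56 × 10^-3 × (308/552) = 8.704 × 10^-4 M
[OH^-] = 8.75 × 10^-5 × (244/552) = 3.868 x 10^-5 M
Al(OH)3(s) ⇌ Al^3+(aq) + 3 OH^-(aq), so Q = [Al^3+][OH^-]^3
Q = (8.704 x 10^-4)(3.868 × 10^-5)^3 = 5.04 × 10^-17
Q > Ksp, so Al(OH)3 will precipitate.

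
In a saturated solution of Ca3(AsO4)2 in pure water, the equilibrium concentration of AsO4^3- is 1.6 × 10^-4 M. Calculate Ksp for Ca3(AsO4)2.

Ksp = 3.5 × 10^-19

Ca3(AsO4)2(s) ⇌ 3 Ca^2+ + 2 AsO4^3-
Stoichiometry gives [Ca^2+] = (3/2)[AsO4^3-] = 2.40 × 10^-4 M.
Ksp = [Ca^2+]^3[AsO4^3-]^2
Ksp = (2.40 × 10^-4)^3 × (1.6 x 10^-4)^2 = 3.5 × 10^-19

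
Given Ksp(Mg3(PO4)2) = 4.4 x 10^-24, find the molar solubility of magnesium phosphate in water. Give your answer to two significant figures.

Mg3(PO4)2(s) ⇌ 3 Mg^2+(aq) + 2 PO4^3-(aq)
Ksp = [Mg^2+]^3[PO4^3-]^2
Let s = molar solubility. Then [Mg^2+] = 3s and [PO4^3-] = 2s.
Substituting: Ksp = (3s)^3(2s)^2 = 108s^5
Solving, s = (4.4 x 10^-24/108)^(1/5) = 8.4 × 10^-6 M

s = 8.4e-6 M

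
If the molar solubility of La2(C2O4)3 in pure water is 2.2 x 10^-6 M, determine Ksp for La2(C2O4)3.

La2(C2O4)3(s) ⇌ 2 La^3+ + 3 C2O4^2-
If s mol/L of La2(C2O4)3 dissolves, [La^3+] = 2s and [C2O4^2-] = 3s.
Ksp = [La^3+]^2[C2O4^2-]^3
Ksp = (2s)^2(3s)^3 = 108s^5
Ksp = 108 × (2.2 x 10^-6)^5 = 5.6 × 10^-27

5.6 × 10^-27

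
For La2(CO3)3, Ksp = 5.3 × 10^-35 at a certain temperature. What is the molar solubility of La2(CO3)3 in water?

s = 5.5e-8 M

La2(CO3)3(s) ⇌ 2 La^3+ + 3 CO3^2-
Ksp = [La^3+]^2[CO3^2-]^3
With molar solubility s: [La^3+] = 2s, [CO3^2-] = 3s.
Ksp = (2s)^2(3s)^3 = 108s^5
Solving, s = (5.3 × 10^-35/108)^(1/5) = 5.5 × 10^-8 M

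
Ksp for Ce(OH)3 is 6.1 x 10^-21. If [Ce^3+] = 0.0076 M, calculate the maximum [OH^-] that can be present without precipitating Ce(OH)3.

Ce(OH)3(s) <=> Ce^3+ + 3 OH^-
Ksp = [Ce^3+][OH^-]^3
Precipitation begins when Q = Ksp. With [Ce^3+] = 0.0076 M:
6.1 x 10^-21 = (0.0076) × [OH^-]^3
[OH^-] = (6.1 x 10^-21 / 7.6 × 10^-3)^(1/3) = 9.3 x 10^-7 M

[OH^-] = 9.3 × 10^-7 M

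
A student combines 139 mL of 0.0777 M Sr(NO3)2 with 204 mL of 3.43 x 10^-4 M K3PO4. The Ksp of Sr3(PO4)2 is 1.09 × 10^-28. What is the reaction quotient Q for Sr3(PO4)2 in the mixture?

Total volume = 139 + 204 = 343 mL.
[Sr^2+] = 7.77 × 10^-2 × (139/343) = 3.149 × 10^-2 M
[PO4^3-] = 3.43 x 10^-4 × (204/343) = 2.040 × 10^-4 M
Sr3(PO4)2(s) ⇌ 3 Sr^2+ + 2 PO4^3-, so Q = [Sr^2+]^3[PO4^3-]^2
Q = (3.149 x 10^-2)^3(2.040 × 10^-4)^2 = 1.30 × 10^-12
Q > Ksp, so Sr3(PO4)2 will precipitate.

1.30 × 10^-12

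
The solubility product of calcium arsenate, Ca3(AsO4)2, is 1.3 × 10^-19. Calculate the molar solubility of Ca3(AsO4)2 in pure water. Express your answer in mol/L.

s ≈ 6.5 x 10^-5 M

Ca3(AsO4)2(s) <=> 3 Ca^2+ + 2 AsO4^3-
Ksp = [Ca^2+]^3[AsO4^3-]^2
For each mole of Ca3(AsO4)2 that dissolves: [Ca^2+] = 3s, [AsO4^3-] = 2s.
Substituting: Ksp = (3s)^3(2s)^2 = 108s^5
Solving, s = (1.3 × 10^-19/108)^(1/5) = 6.5 x 10^-5 M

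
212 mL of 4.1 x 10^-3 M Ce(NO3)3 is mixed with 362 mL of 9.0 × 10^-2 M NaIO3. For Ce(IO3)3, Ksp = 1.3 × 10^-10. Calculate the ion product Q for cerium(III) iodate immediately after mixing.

Q ≈ 2.8 x 10^-7

Total volume = 212 + 362 = 574 mL.
[Ce^3+] = 4.1 × 10^-3 × (212/574) = 1.51 × 10^-3 M
[IO3^-] = 9.0 × 10^-2 × (362/574) = 5.68 × 10^-2 M
Ce(IO3)3(s) ⇌ Ce^3+(aq) + 3 IO3^-(aq), so Q = [Ce^3+][IO3^-]^3
Q = (1.51 × 10^-3)(5.68 × 10^-2)^3 = 2.8 x 10^-7
Q > Ksp, so Ce(IO3)3 will precipitate.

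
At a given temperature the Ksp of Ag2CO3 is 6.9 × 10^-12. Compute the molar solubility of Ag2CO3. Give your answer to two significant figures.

Ag2CO3(s) <=> 2 Ag^+(aq) + CO3^2-(aq)
Ksp = [Ag^+]^2[CO3^2-]
Let s = molar solubility. Then [Ag^+] = 2s and [CO3^2-] = s.
Ksp = (2s)^2s = 4s^3
s = (6.9 × 10^-12 / 4)^(1/3) = 1.2 × 10^-4 M

1.2 x 10^-4 M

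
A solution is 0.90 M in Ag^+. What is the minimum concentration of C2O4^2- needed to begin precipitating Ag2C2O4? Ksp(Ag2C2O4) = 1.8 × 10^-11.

Ag2C2O4(s) ⇌ 2 Ag^+(aq) + C2O4^2-(aq)
Ksp = [Ag^+]^2[C2O4^2-]
Precipitation begins when Q = Ksp. With [Ag^+] = 0.90 M:
1.8 × 10^-11 = (0.90)^2 × [C2O4^2-]
[C2O4^2-] = (1.8 × 10^-11 / 8.10 x 10^-1) = 2.2 × 10^-11 M

2.2e-11 M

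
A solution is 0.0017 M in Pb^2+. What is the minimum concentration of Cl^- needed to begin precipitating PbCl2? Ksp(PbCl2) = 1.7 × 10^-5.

0.10 M

PbCl2(s) ⇌ Pb^2+(aq) + 2 Cl^-(aq)
Ksp = [Pb^2+][Cl^-]^2
Precipitation begins when Q = Ksp. With [Pb^2+] = 0.0017 M:
1.7 × 10^-5 = (0.0017) × [Cl^-]^2
[Cl^-] = (1.7 × 10^-5 / 1.7 x 10^-3)^(1/2) = 1.0 × 10^-1 M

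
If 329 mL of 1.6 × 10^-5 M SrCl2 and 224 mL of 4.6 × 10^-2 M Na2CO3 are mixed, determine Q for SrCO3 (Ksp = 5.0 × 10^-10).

1.8 × 10^-7

Total volume = 329 + 224 = 553 mL.
[Sr^2+] = 1.6 × 10^-5 × (329/553) = 9.52 × 10^-6 M
[CO3^2-] = 4.6 x 10^-2 × (224/553) = 1.86 x 10^-2 M
SrCO3(s) <=> Sr^2+ + CO3^2-, so Q = [Sr^2+][CO3^2-]
Q = (9.52 x 10^-6)(1.86 x 10^-2) = 1.8 x 10^-7
Q > Ksp, so SrCO3 will precipitate.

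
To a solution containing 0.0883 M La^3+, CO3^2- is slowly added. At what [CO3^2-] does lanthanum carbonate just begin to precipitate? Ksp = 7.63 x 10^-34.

La2(CO3)3(s) ⇌ 2 La^3+(aq) + 3 CO3^2-(aq)
Ksp = [La^3+]^2[CO3^2-]^3
Precipitation begins when Q = Ksp. With [La^3+] = 0.0883 M:
7.63 x 10^-34 = (0.0883)^2 × [CO3^2-]^3
[CO3^2-] = (7.63 x 10^-34 / 7.797 × 10^-3)^(1/3) = 4.61 x 10^-11 M

4.61e-11 M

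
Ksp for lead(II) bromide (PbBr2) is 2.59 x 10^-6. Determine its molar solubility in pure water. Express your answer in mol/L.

PbBr2(s) ⇌ Pb^2+(aq) + 2 Br^-(aq)
Ksp = [Pb^2+][Br^-]^2
If s mol/L of PbBr2 dissolves, [Pb^2+] = s and [Br^-] = 2s.
So Ksp = s × (2s)^2 = 4s^3
Solving, s = (2.59 x 10^-6/4)^(1/3) = 8.65 x 10^-3 M

8.65e-3 M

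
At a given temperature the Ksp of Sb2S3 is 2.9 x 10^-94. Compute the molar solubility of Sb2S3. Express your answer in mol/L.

Sb2S3(s) ⇌ 2 Sb^3+(aq) + 3 S^2-(aq)
Ksp = [Sb^3+]^2[S^2-]^3
If s mol/L of Sb2S3 dissolves, [Sb^3+] = 2s and [S^2-] = 3s.
So Ksp = (2s)^2 × (3s)^3 = 108s^5
s = (2.9 x 10^-94 / 108)^(1/5) = 7.7 × 10^-20 M

s ≈ 7.7e-20 M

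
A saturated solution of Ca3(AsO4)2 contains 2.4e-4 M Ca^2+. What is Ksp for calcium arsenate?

Ksp ≈ 3.5 × 10^-19

Ca3(AsO4)2(s) <=> 3 Ca^2+ + 2 AsO4^3-
Stoichiometry gives [AsO4^3-] = (2/3)[Ca^2+] = 1.60 × 10^-4 M.
Ksp = [Ca^2+]^3[AsO4^3-]^2
Ksp = (2.4 × 10^-4)^3 × (1.60 × 10^-4)^2 = 3.5 x 10^-19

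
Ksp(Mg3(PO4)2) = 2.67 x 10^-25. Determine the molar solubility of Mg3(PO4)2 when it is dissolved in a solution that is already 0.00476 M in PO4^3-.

s ≈ 7.59e-8 M

Mg3(PO4)2(s) <=> 3 Mg^2+ + 2 PO4^3-
Ksp = [Mg^2+]^3[PO4^3-]^2
Let s = moles of Mg3(PO4)2 that dissolve per litre. [Mg^2+] = 3s, [PO4^3-] = 0.00476 + 2s ≈ 0.00476 (since the PO4^3- already present dominates).
Ksp ≈ (3s)^3 × (0.00476)^2
s = 7.59 × 10^-8 M
Check: 2s = 1.5 x 10^-7 ≪ 0.00476, so the approximation is valid.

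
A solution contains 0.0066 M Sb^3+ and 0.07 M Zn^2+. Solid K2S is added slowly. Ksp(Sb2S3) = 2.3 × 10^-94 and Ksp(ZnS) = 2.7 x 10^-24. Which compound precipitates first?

Each salt begins to precipitate when Q = Ksp, i.e. when [S^2-] reaches its threshold.
For Sb2S3: 2.3 × 10^-94 = (0.0066)^2 × [S^2-]^3  ⇒  [S^2-] = 1.7 x 10^-30 M.
For ZnS: 2.7 x 10^-24 = 0.07 × [S^2-]  ⇒  [S^2-] = 3.9 × 10^-23 M.
The salt with the lower threshold [S^2-] precipitates first: Sb2S3.

Sb2S3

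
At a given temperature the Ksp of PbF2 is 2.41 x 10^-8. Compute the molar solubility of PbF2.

PbF2(s) ⇌ Pb^2+ + 2 F^-
Ksp = [Pb^2+][F^-]^2
Let s = molar solubility. Then [Pb^2+] = s and [F^-] = 2s.
Substituting: Ksp = s(2s)^2 = 4s^3
s^3 = 2.41 x 10^-8 / 4, so s = 1.82 x 10^-3 M

1.82 × 10^-3 M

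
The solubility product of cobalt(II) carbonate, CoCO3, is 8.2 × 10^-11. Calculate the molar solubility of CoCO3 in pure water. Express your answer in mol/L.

9.1 × 10^-6 M

CoCO3(s) <=> Co^2+ + CO3^2-
Ksp = [Co^2+][CO3^2-]
With molar solubility s: [Co^2+] = s, [CO3^2-] = s.
Ksp = (s)(s) = s^2
s = (8.2 × 10^-11)^(1/2) = 9.1 x 10^-6 M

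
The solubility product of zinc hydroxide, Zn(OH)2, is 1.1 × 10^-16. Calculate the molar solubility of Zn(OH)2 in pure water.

Zn(OH)2(s) <=> Zn^2+(aq) + 2 OH^-(aq)
Ksp = [Zn^2+][OH^-]^2
If s mol/L of Zn(OH)2 dissolves, [Zn^2+] = s and [OH^-] = 2s.
Ksp = s(2s)^2 = 4s^3
s = (1.1 × 10^-16 / 4)^(1/3) = 3.0 × 10^-6 M

s ≈ 3.0 x 10^-6 M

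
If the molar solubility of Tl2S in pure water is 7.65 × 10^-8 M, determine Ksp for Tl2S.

1.79 × 10^-21

Tl2S(s) ⇌ 2 Tl^+ + S^2-
Let s = molar solubility. Then [Tl^+] = 2s and [S^2-] = s.
Ksp = [Tl^+]^2[S^2-]
Ksp = (2s)^2s = 4s^3
With s = 7.65 x 10^-8: Ksp = 1.79 × 10^-21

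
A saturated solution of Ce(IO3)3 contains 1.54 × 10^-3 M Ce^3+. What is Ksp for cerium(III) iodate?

Ce(IO3)3(s) ⇌ Ce^3+(aq) + 3 IO3^-(aq)
Stoichiometry gives [IO3^-] = (3/1)[Ce^3+] = 4.620 x 10^-3 M.
Ksp = [Ce^3+][IO3^-]^3
Ksp = 1.54 × 10^-3 × (4.620 × 10^-3)^3 = 1.52 × 10^-10

Ksp ≈ 1.52e-10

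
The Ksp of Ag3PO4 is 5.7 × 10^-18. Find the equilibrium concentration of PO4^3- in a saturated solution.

Ag3PO4(s) ⇌ 3 Ag^+ + PO4^3-
Ksp = [Ag^+]^3[PO4^3-]
Let s = molar solubility. Then [Ag^+] = 3s and [PO4^3-] = s.
So Ksp = (3s)^3 × s = 27s^4
s^4 = 5.7 × 10^-18 / 27, so s = 2.14 × 10^-5 M
[PO4^3-] = s = 2.1 × 10^-5 M

[PO4^3-] ≈ 2.1 × 10^-5 M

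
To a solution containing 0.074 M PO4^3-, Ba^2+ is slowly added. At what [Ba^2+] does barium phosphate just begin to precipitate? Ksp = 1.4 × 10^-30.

Ba3(PO4)2(s) ⇌ 3 Ba^2+ + 2 PO4^3-
Ksp = [Ba^2+]^3[PO4^3-]^2
Precipitation begins when Q = Ksp. With [PO4^3-] = 0.074 M:
1.4 × 10^-30 = (0.074)^2 × [Ba^2+]^3
[Ba^2+] = (1.4 × 10^-30 / 5.48 x 10^-3)^(1/3) = 6.3 × 10^-10 M

[Ba^2+] = 6.3e-10 M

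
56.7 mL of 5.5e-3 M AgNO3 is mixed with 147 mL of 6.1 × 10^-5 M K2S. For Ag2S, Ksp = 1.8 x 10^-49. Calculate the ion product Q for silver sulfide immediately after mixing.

1.0 × 10^-10

Total volume = 56.7 + 147 = 203.7 mL.
[Ag^+] = 5.5 x 10^-3 × (56.7/203.7) = 1.53 x 10^-3 M
[S^2-] = 6.1 x 10^-5 × (147/203.7) = 4.40 × 10^-5 M
Ag2S(s) ⇌ 2 Ag^+(aq) + S^2-(aq), so Q = [Ag^+]^2[S^2-]
Q = (1.53 × 10^-3)^2(4.40 x 10^-5) = 1.0 × 10^-10
Q > Ksp, so Ag2S will precipitate.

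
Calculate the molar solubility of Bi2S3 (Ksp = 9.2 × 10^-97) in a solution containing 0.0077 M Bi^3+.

Bi2S3(s) ⇌ 2 Bi^3+(aq) + 3 S^2-(aq)
Ksp = [Bi^3+]^2[S^2-]^3
Let s = moles of Bi2S3 that dissolve per litre. [Bi^3+] = 0.0077 + 2s ≈ 0.0077, [S^2-] = 3s (Ksp is small, so little additional dissolves).
Ksp ≈ (0.0077)^2 × (3s)^3
s = 8.3 × 10^-32 M
Check: 2s = 1.7 × 10^-31 ≪ 0.0077, so the approximation is valid.

8.3e-32 M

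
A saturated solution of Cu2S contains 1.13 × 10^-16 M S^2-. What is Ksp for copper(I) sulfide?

Cu2S(s) <=> 2 Cu^+(aq) + S^2-(aq)
Stoichiometry gives [Cu^+] = (2/1)[S^2-] = 2.260 x 10^-16 M.
Ksp = [Cu^+]^2[S^2-]
Ksp = (2.260 × 10^-16)^2 × 1.13 × 10^-16 = 5.77 × 10^-48

Ksp ≈ 5.77e-48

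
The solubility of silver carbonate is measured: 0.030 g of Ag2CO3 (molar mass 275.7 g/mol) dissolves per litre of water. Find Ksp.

Molar solubility s = (3.0 × 10^-2 g/L) / (275.7 g/mol) = 1.09 × 10^-4 M.
Ag2CO3(s) <=> 2 Ag^+ + CO3^2-
For each mole of Ag2CO3 that dissolves: [Ag^+] = 2s, [CO3^2-] = s.
Ksp = [Ag^+]^2[CO3^2-]
Substituting: Ksp = (2s)^2s = 4s^3
With s = 1.09 x 10^-4: Ksp = 5.2 × 10^-12

Ksp = 5.2 × 10^-12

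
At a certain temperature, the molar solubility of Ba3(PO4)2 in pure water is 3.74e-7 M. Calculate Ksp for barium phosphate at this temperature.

Ba3(PO4)2(s) <=> 3 Ba^2+(aq) + 2 PO4^3-(aq)
Let s = molar solubility. Then [Ba^2+] = 3s and [PO4^3-] = 2s.
Ksp = [Ba^2+]^3[PO4^3-]^2
Ksp = (3s)^3(2s)^2 = 108s^5
Ksp = 108 × (3.74 × 10^-7)^5 = 7.90 x 10^-31

Ksp = 7.90 x 10^-31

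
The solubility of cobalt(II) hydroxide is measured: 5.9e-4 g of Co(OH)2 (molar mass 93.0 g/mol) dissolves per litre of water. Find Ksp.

Molar solubility s = (5.9 × 10^-4 g/L) / (93.0 g/mol) = 6.34 x 10^-6 M.
Co(OH)2(s) ⇌ Co^2+(aq) + 2 OH^-(aq)
With molar solubility s: [Co^2+] = s, [OH^-] = 2s.
Ksp = [Co^2+][OH^-]^2
So Ksp = s × (2s)^2 = 4s^3
Ksp = 4 × (6.34 × 10^-6)^3 = 1.0 × 10^-15

1.0 x 10^-15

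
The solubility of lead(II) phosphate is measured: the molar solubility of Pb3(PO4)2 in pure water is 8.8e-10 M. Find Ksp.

Ksp ≈ 5.7 × 10^-44

Pb3(PO4)2(s) ⇌ 3 Pb^2+ + 2 PO4^3-
If s mol/L of Pb3(PO4)2 dissolves, [Pb^2+] = 3s and [PO4^3-] = 2s.
Ksp = [Pb^2+]^3[PO4^3-]^2
So Ksp = (3s)^3 × (2s)^2 = 108s^5
Ksp = 108 × (8.8 x 10^-10)^5 = 5.7 × 10^-44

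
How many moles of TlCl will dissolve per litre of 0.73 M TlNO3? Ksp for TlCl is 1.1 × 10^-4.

1.5 × 10^-4 M

TlCl(s) ⇌ Tl^+(aq) + Cl^-(aq)
Ksp = [Tl^+][Cl^-]
If s mol/L dissolves here, [Tl^+] = 0.73 + s ≈ 0.73, [Cl^-] = s (since Tl^+ from TlNO3 dominates).
Ksp ≈ 0.73 × s
s = 1.5 × 10^-4 M
Check: s = 1.5 x 10^-4 ≪ 0.73, so the approximation is valid.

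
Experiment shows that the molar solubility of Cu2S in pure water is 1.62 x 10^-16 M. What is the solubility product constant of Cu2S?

Ksp = 1.70 x 10^-47

Cu2S(s) ⇌ 2 Cu^+(aq) + S^2-(aq)
With molar solubility s: [Cu^+] = 2s, [S^2-] = s.
Ksp = [Cu^+]^2[S^2-]
So Ksp = (2s)^2 × s = 4s^3
With s = 1.62 × 10^-16: Ksp = 1.70 x 10^-47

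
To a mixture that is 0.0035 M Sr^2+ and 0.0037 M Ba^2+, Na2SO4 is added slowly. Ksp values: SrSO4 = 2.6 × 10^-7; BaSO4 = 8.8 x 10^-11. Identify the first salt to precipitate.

Precipitation of each salt starts when its ion product equals its Ksp.
For SrSO4: 2.6 × 10^-7 = 0.0035 × [SO4^2-]  ⇒  [SO4^2-] = 7.4 x 10^-5 M.
For BaSO4: 8.8 x 10^-11 = 0.0037 × [SO4^2-]  ⇒  [SO4^2-] = 2.4 × 10^-8 M.
The salt with the lower threshold [SO4^2-] precipitates first: BaSO4.

BaSO4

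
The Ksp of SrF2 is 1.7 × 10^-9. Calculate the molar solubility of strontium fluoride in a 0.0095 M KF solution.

s = 1.9 × 10^-5 M

SrF2(s) ⇌ Sr^2+ + 2 F^-
Ksp = [Sr^2+][F^-]^2
If s mol/L dissolves here, [Sr^2+] = s, [F^-] = 0.0095 + 2s ≈ 0.0095 (since F^- from KF dominates).
Ksp ≈ s × (0.0095)^2
s = 1.9 × 10^-5 M
Check: 2s = 3.8 × 10^-5 ≪ 0.0095, so the approximation is valid.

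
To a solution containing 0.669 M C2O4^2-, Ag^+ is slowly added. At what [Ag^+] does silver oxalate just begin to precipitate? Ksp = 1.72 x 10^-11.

[Ag^+] ≈ 5.07 × 10^-6 M

Ag2C2O4(s) ⇌ 2 Ag^+(aq) + C2O4^2-(aq)
Ksp = [Ag^+]^2[C2O4^2-]
Precipitation begins when Q = Ksp. With [C2O4^2-] = 0.669 M:
1.72 x 10^-11 = (0.669) × [Ag^+]^2
[Ag^+] = (1.72 x 10^-11 / 6.69 x 10^-1)^(1/2) = 5.07 × 10^-6 M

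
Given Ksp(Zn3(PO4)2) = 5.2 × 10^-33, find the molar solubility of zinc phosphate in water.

Zn3(PO4)2(s) <=> 3 Zn^2+(aq) + 2 PO4^3-(aq)
Ksp = [Zn^2+]^3[PO4^3-]^2
If s mol/L of Zn3(PO4)2 dissolves, [Zn^2+] = 3s and [PO4^3-] = 2s.
So Ksp = (3s)^3 × (2s)^2 = 108s^5
s = (5.2 × 10^-33 / 108)^(1/5) = 1.4 x 10^-7 M

1.4e-7 M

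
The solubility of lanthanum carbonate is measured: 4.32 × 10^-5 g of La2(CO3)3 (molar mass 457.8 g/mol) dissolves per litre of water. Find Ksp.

Ksp ≈ 8.08 x 10^-34

Molar solubility s = (4.32 x 10^-5 g/L) / (457.8 g/mol) = 9.436 × 10^-8 M.
La2(CO3)3(s) ⇌ 2 La^3+(aq) + 3 CO3^2-(aq)
For each mole of La2(CO3)3 that dissolves: [La^3+] = 2s, [CO3^2-] = 3s.
Ksp = [La^3+]^2[CO3^2-]^3
So Ksp = (2s)^2 × (3s)^3 = 108s^5
Ksp = 108 × (9.436 x 10^-8)^5 = 8.08 x 10^-34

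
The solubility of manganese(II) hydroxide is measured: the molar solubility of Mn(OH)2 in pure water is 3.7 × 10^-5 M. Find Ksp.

Mn(OH)2(s) <=> Mn^2+(aq) + 2 OH^-(aq)
With molar solubility s: [Mn^2+] = s, [OH^-] = 2s.
Ksp = [Mn^2+][OH^-]^2
So Ksp = s × (2s)^2 = 4s^3
Ksp = 4 × (3.7 × 10^-5)^3 = 2.0 × 10^-13

Ksp = 2.0 × 10^-13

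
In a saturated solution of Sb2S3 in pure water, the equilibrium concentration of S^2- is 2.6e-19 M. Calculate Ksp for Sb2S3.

Ksp ≈ 5.3 x 10^-94

Sb2S3(s) <=> 2 Sb^3+ + 3 S^2-
Stoichiometry gives [Sb^3+] = (2/3)[S^2-] = 1.73 × 10^-19 M.
Ksp = [Sb^3+]^2[S^2-]^3
Ksp = (1.73 × 10^-19)^2 × (2.6 × 10^-19)^3 = 5.3 × 10^-94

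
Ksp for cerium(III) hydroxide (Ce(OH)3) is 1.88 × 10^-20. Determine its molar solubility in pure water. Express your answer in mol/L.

Ce(OH)3(s) ⇌ Ce^3+ + 3 OH^-
Ksp = [Ce^3+][OH^-]^3
With molar solubility s: [Ce^3+] = s, [OH^-] = 3s.
So Ksp = s × (3s)^3 = 27s^4
s = (1.88 × 10^-20 / 27)^(1/4) = 5.14 × 10^-6 M

s = 5.14 x 10^-6 M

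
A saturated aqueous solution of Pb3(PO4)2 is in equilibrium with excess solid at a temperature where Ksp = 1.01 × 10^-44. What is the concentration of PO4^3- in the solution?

[PO4^3-] ≈ 1.25 × 10^-9 M

Pb3(PO4)2(s) ⇌ 3 Pb^2+ + 2 PO4^3-
Ksp = [Pb^2+]^3[PO4^3-]^2
For each mole of Pb3(PO4)2 that dissolves: [Pb^2+] = 3s, [PO4^3-] = 2s.
So Ksp = (3s)^3 × (2s)^2 = 108s^5
s = (1.01 × 10^-44 / 108)^(1/5) = 6.226 × 10^-10 M
[PO4^3-] = 2s = 1.25 x 10^-9 M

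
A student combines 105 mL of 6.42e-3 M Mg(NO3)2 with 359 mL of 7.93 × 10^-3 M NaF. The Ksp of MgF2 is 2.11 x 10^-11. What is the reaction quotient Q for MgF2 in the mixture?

Total volume = 105 + 359 = 464 mL.
[Mg^2+] = 6.42 x 10^-3 × (105/464) = 1.453 x 10^-3 M
[F^-] = 7.93 × 10^-3 × (359/464) = 6.135 × 10^-3 M
MgF2(s) ⇌ Mg^2+(aq) + 2 F^-(aq), so Q = [Mg^2+][F^-]^2
Q = (1.453 x 10^-3)(6.135 x 10^-3)^2 = 5.47 × 10^-8
Q > Ksp, so MgF2 will precipitate.

Q = 5.47e-8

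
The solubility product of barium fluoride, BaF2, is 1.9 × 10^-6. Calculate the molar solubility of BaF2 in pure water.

BaF2(s) ⇌ Ba^2+ + 2 F^-
Ksp = [Ba^2+][F^-]^2
With molar solubility s: [Ba^2+] = s, [F^-] = 2s.
Substituting: Ksp = s(2s)^2 = 4s^3
s = (1.9 × 10^-6 / 4)^(1/3) = 7.8 × 10^-3 M

7.8 × 10^-3 M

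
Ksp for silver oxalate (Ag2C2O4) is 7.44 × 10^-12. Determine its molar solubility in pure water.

s ≈ 1.23e-4 M

Ag2C2O4(s) ⇌ 2 Ag^+ + C2O4^2-
Ksp = [Ag^+]^2[C2O4^2-]
Let s = molar solubility. Then [Ag^+] = 2s and [C2O4^2-] = s.
Ksp = (2s)^2s = 4s^3
Solving, s = (7.44 × 10^-12/4)^(1/3) = 1.23 x 10^-4 M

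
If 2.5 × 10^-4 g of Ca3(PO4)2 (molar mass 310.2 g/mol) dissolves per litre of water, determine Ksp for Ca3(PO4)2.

3.7 x 10^-29

Molar solubility s = (2.5 × 10^-4 g/L) / (310.2 g/mol) = 8.06 x 10^-7 M.
Ca3(PO4)2(s) ⇌ 3 Ca^2+(aq) + 2 PO4^3-(aq)
For each mole of Ca3(PO4)2 that dissolves: [Ca^2+] = 3s, [PO4^3-] = 2s.
Ksp = [Ca^2+]^3[PO4^3-]^2
So Ksp = (3s)^3 × (2s)^2 = 108s^5
With s = 8.06 × 10^-7: Ksp = 3.7 × 10^-29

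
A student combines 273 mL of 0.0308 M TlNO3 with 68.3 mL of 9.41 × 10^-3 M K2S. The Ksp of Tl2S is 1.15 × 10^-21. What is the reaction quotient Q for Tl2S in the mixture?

1.14 × 10^-6

Total volume = 273 + 68.3 = 341.3 mL.
[Tl^+] = 3.08 x 10^-2 × (273/341.3) = 2.464 x 10^-2 M
[S^2-] = 9.41 x 10^-3 × (68.3/341.3) = 1.883 x 10^-3 M
Tl2S(s) ⇌ 2 Tl^+ + S^2-, so Q = [Tl^+]^2[S^2-]
Q = (2.464 × 10^-2)^2(1.883 × 10^-3) = 1.14 × 10^-6
Q > Ksp, so Tl2S will precipitate.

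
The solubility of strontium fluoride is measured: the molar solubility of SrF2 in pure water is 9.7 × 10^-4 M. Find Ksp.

SrF2(s) ⇌ Sr^2+ + 2 F^-
With molar solubility s: [Sr^2+] = s, [F^-] = 2s.
Ksp = [Sr^2+][F^-]^2
So Ksp = s × (2s)^2 = 4s^3
With s = 9.7 × 10^-4: Ksp = 3.7 × 10^-9

Ksp = 3.7 x 10^-9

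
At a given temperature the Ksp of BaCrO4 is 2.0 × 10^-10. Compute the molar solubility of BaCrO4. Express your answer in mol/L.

BaCrO4(s) <=> Ba^2+ + CrO4^2-
Ksp = [Ba^2+][CrO4^2-]
Let s = molar solubility. Then [Ba^2+] = s and [CrO4^2-] = s.
Ksp = s × s = s^2
s = √(2.0 × 10^-10) = 1.4 × 10^-5 M

s ≈ 1.4 × 10^-5 M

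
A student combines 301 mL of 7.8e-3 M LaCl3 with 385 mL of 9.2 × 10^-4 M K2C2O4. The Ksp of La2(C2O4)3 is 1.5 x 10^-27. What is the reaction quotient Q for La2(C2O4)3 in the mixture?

Q ≈ 1.6 x 10^-15

Total volume = 301 + 385 = 686 mL.
[La^3+] = 7.8 x 10^-3 × (301/686) = 3.42 × 10^-3 M
[C2O4^2-] = 9.2 × 10^-4 × (385/686) = 5.16 × 10^-4 M
La2(C2O4)3(s) <=> 2 La^3+(aq) + 3 C2O4^2-(aq), so Q = [La^3+]^2[C2O4^2-]^3
Q = (3.42 × 10^-3)^2(5.16 × 10^-4)^3 = 1.6 x 10^-15
Q > Ksp, so La2(C2O4)3 will precipitate.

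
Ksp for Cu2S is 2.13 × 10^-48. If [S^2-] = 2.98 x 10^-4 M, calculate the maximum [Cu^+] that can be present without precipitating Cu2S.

Cu2S(s) ⇌ 2 Cu^+(aq) + S^2-(aq)
Ksp = [Cu^+]^2[S^2-]
Precipitation begins when Q = Ksp. With [S^2-] = 2.98 x 10^-4 M:
2.13 × 10^-48 = (2.98 x 10^-4) × [Cu^+]^2
[Cu^+] = (2.13 × 10^-48 / 2.98 × 10^-4)^(1/2) = 8.45 × 10^-23 M

[Cu^+] = 8.45 x 10^-23 M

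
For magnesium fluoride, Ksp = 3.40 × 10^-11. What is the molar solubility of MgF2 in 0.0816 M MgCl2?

MgF2(s) <=> Mg^2+ + 2 F^-
Ksp = [Mg^2+][F^-]^2
Let s = moles of MgF2 that dissolve per litre. [Mg^2+] = 0.0816 + s ≈ 0.0816, [F^-] = 2s (since Mg^2+ from MgCl2 dominates).
Ksp ≈ 0.0816 × (2s)^2
s = 1.02 × 10^-5 M
Check: s = 1.0 × 10^-5 ≪ 0.0816, so the approximation is valid.

s = 1.02e-5 M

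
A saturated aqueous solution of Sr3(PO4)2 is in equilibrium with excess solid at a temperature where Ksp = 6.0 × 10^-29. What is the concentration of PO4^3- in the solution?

1.8 × 10^-6 M

Sr3(PO4)2(s) ⇌ 3 Sr^2+(aq) + 2 PO4^3-(aq)
Ksp = [Sr^2+]^3[PO4^3-]^2
If s mol/L of Sr3(PO4)2 dissolves, [Sr^2+] = 3s and [PO4^3-] = 2s.
Ksp = (3s)^3(2s)^2 = 108s^5
s = (6.0 × 10^-29 / 108)^(1/5) = 8.89 x 10^-7 M
[PO4^3-] = 2s = 1.8 x 10^-6 M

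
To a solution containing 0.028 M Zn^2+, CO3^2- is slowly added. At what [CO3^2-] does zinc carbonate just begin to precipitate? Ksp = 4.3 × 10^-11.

ZnCO3(s) <=> Zn^2+ + CO3^2-
Ksp = [Zn^2+][CO3^2-]
Precipitation begins when Q = Ksp. With [Zn^2+] = 0.028 M:
4.3 × 10^-11 = (0.028) × [CO3^2-]
[CO3^2-] = (4.3 × 10^-11 / 2.8 × 10^-2) = 1.5 × 10^-9 M

[CO3^2-] = 1.5 × 10^-9 M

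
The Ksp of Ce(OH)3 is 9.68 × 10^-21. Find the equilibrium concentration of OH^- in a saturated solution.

[OH^-] ≈ 1.31 x 10^-5 M

Ce(OH)3(s) <=> Ce^3+(aq) + 3 OH^-(aq)
Ksp = [Ce^3+][OH^-]^3
With molar solubility s: [Ce^3+] = s, [OH^-] = 3s.
Ksp = s(3s)^3 = 27s^4
s = (9.68 × 10^-21 / 27)^(1/4) = 4.351 × 10^-6 M
[OH^-] = 3s = 1.31 × 10^-5 M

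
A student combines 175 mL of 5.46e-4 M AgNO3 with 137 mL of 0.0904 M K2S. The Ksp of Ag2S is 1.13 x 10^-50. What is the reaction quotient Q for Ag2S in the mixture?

Total volume = 175 + 137 = 312 mL.
[Ag^+] = 5.46 × 10^-4 × (175/312) = 3.063 × 10^-4 M
[S^2-] = 9.04 × 10^-2 × (137/312) = 3.969 x 10^-2 M
Ag2S(s) ⇌ 2 Ag^+(aq) + S^2-(aq), so Q = [Ag^+]^2[S^2-]
Q = (3.063 × 10^-4)^2(3.969 × 10^-2) = 3.72 × 10^-9
Q > Ksp, so Ag2S will precipitate.

Q ≈ 3.72e-9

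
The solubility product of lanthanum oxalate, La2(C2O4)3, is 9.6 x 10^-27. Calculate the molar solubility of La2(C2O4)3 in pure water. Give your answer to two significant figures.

2.5 x 10^-6 M

La2(C2O4)3(s) <=> 2 La^3+(aq) + 3 C2O4^2-(aq)
Ksp = [La^3+]^2[C2O4^2-]^3
With molar solubility s: [La^3+] = 2s, [C2O4^2-] = 3s.
So Ksp = (2s)^2 × (3s)^3 = 108s^5
s = (9.6 x 10^-27 / 108)^(1/5) = 2.5 × 10^-6 M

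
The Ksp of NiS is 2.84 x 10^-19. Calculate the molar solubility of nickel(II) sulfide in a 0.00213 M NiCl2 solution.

1.33e-16 M

NiS(s) <=> Ni^2+ + S^2-
Ksp = [Ni^2+][S^2-]
Let s = moles of NiS that dissolve per litre. [Ni^2+] = 0.00213 + s ≈ 0.00213, [S^2-] = s (Ksp is small, so little additional dissolves).
Ksp ≈ 0.00213 × s
s = 1.33 x 10^-16 M
Check: s = 1.3 × 10^-16 ≪ 0.00213, so the approximation is valid.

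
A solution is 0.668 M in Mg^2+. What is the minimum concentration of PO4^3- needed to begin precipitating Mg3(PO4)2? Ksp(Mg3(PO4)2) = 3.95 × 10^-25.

[PO4^3-] ≈ 1.15 × 10^-12 M

Mg3(PO4)2(s) ⇌ 3 Mg^2+(aq) + 2 PO4^3-(aq)
Ksp = [Mg^2+]^3[PO4^3-]^2
Precipitation begins when Q = Ksp. With [Mg^2+] = 0.668 M:
3.95 × 10^-25 = (0.668)^3 × [PO4^3-]^2
[PO4^3-] = (3.95 × 10^-25 / 2.981 × 10^-1)^(1/2) = 1.15 × 10^-12 M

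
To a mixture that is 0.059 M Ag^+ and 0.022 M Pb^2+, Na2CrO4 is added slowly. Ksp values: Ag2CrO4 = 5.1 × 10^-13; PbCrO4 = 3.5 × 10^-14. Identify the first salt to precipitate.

PbCrO4

Each salt begins to precipitate when Q = Ksp, i.e. when [CrO4^2-] reaches its threshold.
For Ag2CrO4: 5.1 × 10^-13 = (0.059)^2 × [CrO4^2-]  ⇒  [CrO4^2-] = 1.5 x 10^-10 M.
For PbCrO4: 3.5 × 10^-14 = 0.022 × [CrO4^2-]  ⇒  [CrO4^2-] = 1.6 × 10^-12 M.
The salt with the lower threshold [CrO4^2-] precipitates first: PbCrO4.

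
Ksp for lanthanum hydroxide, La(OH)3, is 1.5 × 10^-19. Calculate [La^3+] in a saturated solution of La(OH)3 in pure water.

8.6 x 10^-6 M

La(OH)3(s) ⇌ La^3+ + 3 OH^-
Ksp = [La^3+][OH^-]^3
Let s = molar solubility. Then [La^3+] = s and [OH^-] = 3s.
Substituting: Ksp = s(3s)^3 = 27s^4
Solving, s = (1.5 × 10^-19/27)^(1/4) = 8.63 x 10^-6 M
[La^3+] = s = 8.6 x 10^-6 M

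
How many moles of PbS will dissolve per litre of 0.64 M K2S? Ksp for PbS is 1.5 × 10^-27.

PbS(s) <=> Pb^2+(aq) + S^2-(aq)
Ksp = [Pb^2+][S^2-]
If s mol/L dissolves here, [Pb^2+] = s, [S^2-] = 0.64 + s ≈ 0.64 (common-ion effect: S^2- is already 0.64 M).
Ksp ≈ s × 0.64
s = 2.3 x 10^-27 M
Check: s = 2.3 × 10^-27 ≪ 0.64, so the approximation is valid.

s = 2.3 × 10^-27 M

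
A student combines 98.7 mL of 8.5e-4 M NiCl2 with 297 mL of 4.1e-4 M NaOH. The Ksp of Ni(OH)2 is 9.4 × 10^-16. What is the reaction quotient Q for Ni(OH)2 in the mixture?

Total volume = 98.7 + 297 = 395.7 mL.
[Ni^2+] = 8.5 × 10^-4 × (98.7/395.7) = 2.12 × 10^-4 M
[OH^-] = 4.1 × 10^-4 × (297/395.7) = 3.08 × 10^-4 M
Ni(OH)2(s) ⇌ Ni^2+ + 2 OH^-, so Q = [Ni^2+][OH^-]^2
Q = (2.12 × 10^-4)(3.08 × 10^-4)^2 = 2.0 × 10^-11
Q > Ksp, so Ni(OH)2 will precipitate.

Q ≈ 2.0 × 10^-11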